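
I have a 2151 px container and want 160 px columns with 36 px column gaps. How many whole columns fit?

11 columns: 11·160 + 10·36 = 2120 px ≤ 2151.
12 columns: 2316 px > 2151. So 11.

11 columns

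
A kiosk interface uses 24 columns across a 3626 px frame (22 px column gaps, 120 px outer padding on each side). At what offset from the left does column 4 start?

Subtract both margins: 3626 − 2·120 = 3386 px.
Subtracting 23 column gaps of 22 leaves 2880 for 24 columns, so c = 120 px.
Each column+gutter stride is 142 px; 3 of them past the 120 px margin is 120 + 426 = 546 px.

546 px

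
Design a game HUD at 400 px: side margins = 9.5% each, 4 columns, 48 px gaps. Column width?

45 px

400 × (1 − 2·9.5%) = 400 × 81% = 324 px for the columns.
Subtracting 3 gaps of 48 leaves 180 for 4 columns, so c = 45 px.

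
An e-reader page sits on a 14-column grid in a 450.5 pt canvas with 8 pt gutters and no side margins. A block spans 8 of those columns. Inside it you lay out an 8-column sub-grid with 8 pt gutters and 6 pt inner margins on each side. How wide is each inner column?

14c + 13·8 = 450.5 → 14c = 346.5 → c = 24.75 pt.
Span of 8: 8·24.75 + 7·8 = 198 + 56 = 254 pt.
Inner content = 254 − 2·6 = 242 pt.
242 − 7·8 = 186; ÷8 gives d = 23.25 pt.

23.25 pt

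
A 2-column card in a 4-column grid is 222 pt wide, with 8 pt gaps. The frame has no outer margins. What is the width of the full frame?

452 pt

2 columns + 1 gap: 2c + 1·8 = 222.
2c = 222 − 8 = 214, so c = 107 pt.
Frame = 4·107 + 3·8 = 428 + 24 = 452 pt.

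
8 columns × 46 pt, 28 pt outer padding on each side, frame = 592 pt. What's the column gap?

24 pt

Take off 56 pt of margins, leaving 536 pt.
8·46 + 7g = 536 → 7g = 168 → g = 24 pt.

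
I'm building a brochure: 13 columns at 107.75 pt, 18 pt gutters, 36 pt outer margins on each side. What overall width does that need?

1688.75 pt

Adding margins, columns and gutters: 72 + 1400.75 + 216 = 1688.75 pt.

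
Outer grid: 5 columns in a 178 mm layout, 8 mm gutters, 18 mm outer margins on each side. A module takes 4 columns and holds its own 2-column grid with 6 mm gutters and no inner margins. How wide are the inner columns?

53 mm

Outer content = 178 − 2·18 = 142 mm.
Subtracting 4 gutters of 8 leaves 110 for 5 columns, so c = 22 mm.
Span of 4: 4·22 + 3·8 = 88 + 24 = 112 mm.
2d + 1·6 = 112 → 2d = 106 → d = 53 mm.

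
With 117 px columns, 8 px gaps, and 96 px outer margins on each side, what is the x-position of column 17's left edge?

2096 px

Each column+gutter stride is 125 px; 16 of them past the 96 px margin is 96 + 2000 = 2096 px.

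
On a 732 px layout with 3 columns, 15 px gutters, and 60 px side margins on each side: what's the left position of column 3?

478 px

Subtract both margins: 732 − 2·60 = 612 px.
3c + 2·15 = 612 → 3c = 582 → c = 194 px.
Column 3 starts at margin + 2·(column + gutter) = 60 + 2·209 = 478 px.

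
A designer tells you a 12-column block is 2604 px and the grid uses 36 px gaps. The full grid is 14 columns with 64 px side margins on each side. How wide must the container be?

12 columns + 11 gaps: 12c + 11·36 = 2604.
12c = 2604 − 396 = 2208, so c = 184 px.
Adding margins, columns and gutters: 128 + 2576 + 468 = 3172 px.

3172 px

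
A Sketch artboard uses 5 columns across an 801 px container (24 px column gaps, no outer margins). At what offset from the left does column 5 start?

Subtracting 4 column gaps of 24 leaves 705 for 5 columns, so c = 141 px.
Each column+gutter stride is 165 px; with no margin, 4 of them is 660 px.

660 px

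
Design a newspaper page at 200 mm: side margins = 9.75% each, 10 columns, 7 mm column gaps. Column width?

Each margin = 9.75% of 200 = 19.5 mm; content = 200 − 2·19.5 = 161 mm.
10 columns + 9 column gaps: 10c + 9·7 = 161.
10c = 161 − 63 = 98, so c = 9.8 mm.

9.8 mm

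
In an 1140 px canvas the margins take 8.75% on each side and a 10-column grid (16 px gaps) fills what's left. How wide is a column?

1140 × (1 − 2·8.75%) = 1140 × 82.5% = 940.5 px for the columns.
940.5 − 9·16 = 796.5; ÷10 gives c = 79.65 px.

79.65 px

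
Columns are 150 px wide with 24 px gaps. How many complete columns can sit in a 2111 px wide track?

12 columns: 12·150 + 11·24 = 2064 px ≤ 2111.
13 columns: 2238 px > 2111. So 12.

12 columns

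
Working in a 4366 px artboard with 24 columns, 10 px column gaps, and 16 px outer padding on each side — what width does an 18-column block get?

3248 px

Take off 32 px of margins, leaving 4334 px.
Subtracting 23 column gaps of 10 leaves 4104 for 24 columns, so c = 171 px.
Span of 18: 18·171 + 17·10 = 3078 + 170 = 3248 px.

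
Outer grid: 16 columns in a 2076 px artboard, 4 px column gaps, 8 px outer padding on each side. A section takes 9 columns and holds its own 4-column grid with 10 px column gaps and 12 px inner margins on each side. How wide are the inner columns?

275.75 px

Subtract both margins: 2076 − 2·8 = 2060 px.
2060 − 15·4 = 2000; ÷16 gives c = 125 px.
Span of 9: 9·125 + 8·4 = 1125 + 32 = 1157 px.
Inner content = 1157 − 2·12 = 1133 px.
1133 − 3·10 = 1103; ÷4 gives d = 275.75 px.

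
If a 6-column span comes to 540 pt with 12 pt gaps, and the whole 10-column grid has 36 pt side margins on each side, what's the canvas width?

980 pt

540 − 5·12 = 480; ÷6 gives c = 80 pt.
Canvas = 2·36 + 10·80 + 9·12 = 72 + 800 + 108 = 980 pt.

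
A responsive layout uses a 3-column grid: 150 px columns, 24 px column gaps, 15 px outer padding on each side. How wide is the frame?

Adding margins, columns and gutters: 30 + 450 + 48 = 528 px.

528 px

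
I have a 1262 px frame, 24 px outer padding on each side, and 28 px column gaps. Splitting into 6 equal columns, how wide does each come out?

179 px

Inside the margins: 1262 − 48 = 1214 px.
6c + 5·28 = 1214 → 6c = 1074 → c = 179 px.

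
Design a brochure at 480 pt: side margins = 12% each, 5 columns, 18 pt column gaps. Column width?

Each margin = 12% of 480 = 57.6 pt; content = 480 − 2·57.6 = 364.8 pt.
Subtracting 4 column gaps of 18 leaves 292.8 for 5 columns, so c = 58.56 pt.

58.56 pt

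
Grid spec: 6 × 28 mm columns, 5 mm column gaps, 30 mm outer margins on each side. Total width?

Layout = 2·30 + 6·28 + 5·5 = 60 + 168 + 25 = 253 mm.

253 mm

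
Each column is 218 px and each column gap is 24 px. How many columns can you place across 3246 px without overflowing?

13 columns

13 columns: 13·218 + 12·24 = 3122 px ≤ 3246.
14 columns: 3364 px > 3246. So 13.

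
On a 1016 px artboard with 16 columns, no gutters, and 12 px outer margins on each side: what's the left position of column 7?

384 px

Inside the margins: 1016 − 24 = 992 px.
With no gutters, each column is 992/16 = 62 px.
Each column+gutter stride is 62 px; 6 of them past the 12 px margin is 12 + 372 = 384 px.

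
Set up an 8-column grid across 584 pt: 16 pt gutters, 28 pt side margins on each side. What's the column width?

52 pt

Content width = 584 − 2·28 = 528 pt.
8 columns + 7 gutters: 8c + 7·16 = 528.
8c = 528 − 112 = 416, so c = 52 pt.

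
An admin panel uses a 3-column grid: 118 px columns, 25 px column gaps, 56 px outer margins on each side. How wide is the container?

Total width: 2·56 + 3·118 + 2·25 = 516 px.

516 px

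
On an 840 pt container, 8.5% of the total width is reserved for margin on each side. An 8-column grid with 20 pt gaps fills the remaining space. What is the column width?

840 × (1 − 2·8.5%) = 840 × 83% = 697.2 pt for the columns.
8c + 7·20 = 697.2 → 8c = 557.2 → c = 69.65 pt.

69.65 pt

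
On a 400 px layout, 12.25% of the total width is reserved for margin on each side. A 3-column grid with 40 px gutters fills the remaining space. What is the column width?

74 px

Margins: 12.25% × 400 = 49 px each, so content = 400 − 98 = 302 px.
3c + 2·40 = 302 → 3c = 222 → c = 74 px.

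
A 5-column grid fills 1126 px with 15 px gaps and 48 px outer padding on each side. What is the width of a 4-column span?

821 px

Inside the margins: 1126 − 96 = 1030 px.
Subtracting 4 gaps of 15 leaves 970 for 5 columns, so c = 194 px.
4-column span = 4·194 + 3·15 = 821 px.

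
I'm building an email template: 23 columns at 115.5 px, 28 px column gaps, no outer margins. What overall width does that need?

Summing: 2656.5 + 616 = 3272.5 px.

3272.5 px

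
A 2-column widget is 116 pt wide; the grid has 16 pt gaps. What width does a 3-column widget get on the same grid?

182 pt

2c + 1·16 = 116 → 2c = 100 → c = 50 pt.
3 columns plus 2 gaps: 150 + 32 = 182 pt.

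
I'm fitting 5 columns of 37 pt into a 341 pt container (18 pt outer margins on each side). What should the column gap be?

Take off 36 pt of margins, leaving 305 pt.
5·37 + 4g = 305 → 4g = 120 → g = 30 pt.

30 pt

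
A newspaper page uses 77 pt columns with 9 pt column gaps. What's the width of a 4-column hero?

4 columns plus 3 column gaps: 308 + 27 = 335 pt.

335 pt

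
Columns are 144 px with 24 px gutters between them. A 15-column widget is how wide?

2496 px

15 columns plus 14 gutters: 2160 + 336 = 2496 px.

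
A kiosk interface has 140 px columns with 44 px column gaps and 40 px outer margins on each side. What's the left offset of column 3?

Each column+gutter stride is 184 px; 2 of them past the 40 px margin is 40 + 368 = 408 px.

408 px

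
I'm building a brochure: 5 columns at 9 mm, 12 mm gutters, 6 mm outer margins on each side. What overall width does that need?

Total width: 2·6 + 5·9 + 4·12 = 105 mm.

105 mm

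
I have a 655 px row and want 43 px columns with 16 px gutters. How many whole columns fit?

k columns need k·43 + (k−1)·16 = k·59 − 16.
k·59 − 16 ≤ 655 → k ≤ 671 / 59 ≈ 11.37, so k = 11.

11 columns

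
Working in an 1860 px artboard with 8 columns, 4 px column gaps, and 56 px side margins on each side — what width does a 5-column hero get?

1091 px

Subtract both margins: 1860 − 2·56 = 1748 px.
8 columns + 7 column gaps: 8c + 7·4 = 1748.
8c = 1748 − 28 = 1720, so c = 215 px.
5 columns plus 4 column gaps: 1075 + 16 = 1091 px.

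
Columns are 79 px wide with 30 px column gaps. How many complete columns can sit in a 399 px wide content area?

k columns need k·79 + (k−1)·30 = k·109 − 30.
k·109 − 30 ≤ 399 → k ≤ 429 / 109 ≈ 3.94, so k = 3.

3 columns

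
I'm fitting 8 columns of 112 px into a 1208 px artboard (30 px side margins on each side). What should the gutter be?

36 px

Subtract both margins: 1208 − 2·30 = 1148 px.
Columns use 896 px, leaving 252 px across 7 gutters = 36 px each.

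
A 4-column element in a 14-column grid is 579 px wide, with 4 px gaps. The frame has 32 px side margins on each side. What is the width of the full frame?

2100.5 px

Subtracting 3 gaps of 4 leaves 567 for 4 columns, so c = 141.75 px.
Frame = 2·32 + 14·141.75 + 13·4 = 64 + 1984.5 + 52 = 2100.5 px.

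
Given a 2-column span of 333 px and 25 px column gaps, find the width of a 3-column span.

512 px

2c + 1·25 = 333 → 2c = 308 → c = 154 px.
Span of 3: 3·154 + 2·25 = 462 + 50 = 512 px.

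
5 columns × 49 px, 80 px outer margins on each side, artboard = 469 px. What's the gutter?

16 px

Subtract both margins: 469 − 2·80 = 309 px.
Columns use 245 px, leaving 64 px across 4 gutters = 16 px each.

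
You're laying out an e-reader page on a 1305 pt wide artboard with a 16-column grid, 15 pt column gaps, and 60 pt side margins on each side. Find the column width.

60 pt

Subtract both margins: 1305 − 2·60 = 1185 pt.
16c + 15·15 = 1185 → 16c = 960 → c = 60 pt.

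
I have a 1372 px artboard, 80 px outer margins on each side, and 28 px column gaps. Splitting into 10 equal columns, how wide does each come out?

96 px

Take off 160 px of margins, leaving 1212 px.
Subtracting 9 column gaps of 28 leaves 960 for 10 columns, so c = 96 px.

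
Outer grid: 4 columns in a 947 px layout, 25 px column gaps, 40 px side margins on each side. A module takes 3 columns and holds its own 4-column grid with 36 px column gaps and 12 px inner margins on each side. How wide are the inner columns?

Inside the margins: 947 − 80 = 867 px.
4c + 3·25 = 867 → 4c = 792 → c = 198 px.
3 columns plus 2 column gaps: 594 + 50 = 644 px.
Inner content = 644 − 2·12 = 620 px.
4d + 3·36 = 620 → 4d = 512 → d = 128 px.

128 px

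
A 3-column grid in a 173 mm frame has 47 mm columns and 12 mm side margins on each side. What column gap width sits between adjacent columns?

4 mm

Subtract both margins: 173 − 2·12 = 149 mm.
Columns use 141 mm, leaving 8 mm across 2 column gaps = 4 mm each.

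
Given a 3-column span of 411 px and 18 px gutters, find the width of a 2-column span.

3 columns + 2 gutters: 3c + 2·18 = 411.
3c = 411 − 36 = 375, so c = 125 px.
2 columns plus 1 gutter: 250 + 18 = 268 px.

268 px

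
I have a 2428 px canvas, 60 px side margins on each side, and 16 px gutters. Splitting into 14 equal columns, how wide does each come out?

150 px

Take off 120 px of margins, leaving 2308 px.
Subtracting 13 gutters of 16 leaves 2100 for 14 columns, so c = 150 px.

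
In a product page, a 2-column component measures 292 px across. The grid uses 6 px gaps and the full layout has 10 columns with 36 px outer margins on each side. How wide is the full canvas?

1556 px

2c + 1·6 = 292 → 2c = 286 → c = 143 px.
Adding margins, columns and gutters: 72 + 1430 + 54 = 1556 px.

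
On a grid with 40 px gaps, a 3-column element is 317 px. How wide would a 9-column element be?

317 − 2·40 = 237; ÷3 gives c = 79 px.
Span of 9: 9·79 + 8·40 = 711 + 320 = 1031 px.

1031 px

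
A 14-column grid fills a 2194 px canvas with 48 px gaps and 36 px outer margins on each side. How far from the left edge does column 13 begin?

1896 px

Subtract both margins: 2194 − 2·36 = 2122 px.
Subtracting 13 gaps of 48 leaves 1498 for 14 columns, so c = 107 px.
Before column 13: the margin + 12 columns + 12 gaps.
Offset = 36 + 12·(107 + 48) = 36 + 1860 = 1896 px.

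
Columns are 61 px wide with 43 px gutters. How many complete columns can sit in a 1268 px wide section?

12 columns

12 columns: 12·61 + 11·43 = 1205 px ≤ 1268.
13 columns: 1309 px > 1268. So 12.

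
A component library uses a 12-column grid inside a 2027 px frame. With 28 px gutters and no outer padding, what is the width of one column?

12c + 11·28 = 2027 → 12c = 1719 → c = 143.25 px.

143.25 px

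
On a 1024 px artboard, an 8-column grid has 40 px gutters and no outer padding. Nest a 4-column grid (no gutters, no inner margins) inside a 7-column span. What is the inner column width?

222.75 px

8c + 7·40 = 1024 → 8c = 744 → c = 93 px.
Span of 7: 7·93 + 6·40 = 651 + 240 = 891 px.
891 / 4 = 222.75 px per column.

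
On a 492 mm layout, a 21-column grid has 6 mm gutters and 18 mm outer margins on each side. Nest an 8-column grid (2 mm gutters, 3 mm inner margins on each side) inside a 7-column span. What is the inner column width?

Take off 36 mm of margins, leaving 456 mm.
21 columns + 20 gutters: 21c + 20·6 = 456.
21c = 456 − 120 = 336, so c = 16 mm.
7-column span = 7·16 + 6·6 = 148 mm.
Inner content = 148 − 2·3 = 142 mm.
8d + 7·2 = 142 → 8d = 128 → d = 16 mm.

16 mm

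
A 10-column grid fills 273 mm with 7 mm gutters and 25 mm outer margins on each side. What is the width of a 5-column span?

Content width = 273 − 2·25 = 223 mm.
10 columns + 9 gutters: 10c + 9·7 = 223.
10c = 223 − 63 = 160, so c = 16 mm.
5 columns plus 4 gutters: 80 + 28 = 108 mm.

108 mm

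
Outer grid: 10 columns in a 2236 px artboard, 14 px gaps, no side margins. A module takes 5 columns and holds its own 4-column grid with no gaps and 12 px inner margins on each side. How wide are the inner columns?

271.75 px

10 columns + 9 gaps: 10c + 9·14 = 2236.
10c = 2236 − 126 = 2110, so c = 211 px.
5-column span = 5·211 + 4·14 = 1111 px.
Inner content = 1111 − 2·12 = 1087 px.
4d = 1087 → d = 271.75 px.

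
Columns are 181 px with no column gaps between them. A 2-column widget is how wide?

2-column span = 2·181 = 362 px.

362 px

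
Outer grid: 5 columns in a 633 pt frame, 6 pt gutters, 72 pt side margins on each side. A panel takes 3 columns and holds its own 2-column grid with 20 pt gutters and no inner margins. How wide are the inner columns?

135.5 pt

Take off 144 pt of margins, leaving 489 pt.
5c + 4·6 = 489 → 5c = 465 → c = 93 pt.
Span of 3: 3·93 + 2·6 = 279 + 12 = 291 pt.
2d + 1·20 = 291 → 2d = 271 → d = 135.5 pt.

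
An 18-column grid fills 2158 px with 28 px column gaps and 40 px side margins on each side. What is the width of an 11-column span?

Content width = 2158 − 2·40 = 2078 px.
Subtracting 17 column gaps of 28 leaves 1602 for 18 columns, so c = 89 px.
Span of 11: 11·89 + 10·28 = 979 + 280 = 1259 px.

1259 px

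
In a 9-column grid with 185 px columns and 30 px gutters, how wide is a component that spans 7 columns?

1475 px

Span of 7: 7·185 + 6·30 = 1295 + 180 = 1475 px.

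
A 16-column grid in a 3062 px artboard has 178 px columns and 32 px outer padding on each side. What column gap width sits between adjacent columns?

10 px

Subtract both margins: 3062 − 2·32 = 2998 px.
16·178 + 15g = 2998 → 15g = 150 → g = 10 px.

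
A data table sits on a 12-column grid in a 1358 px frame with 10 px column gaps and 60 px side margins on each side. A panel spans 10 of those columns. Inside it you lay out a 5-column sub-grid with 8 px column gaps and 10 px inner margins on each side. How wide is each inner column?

195.6 px

Take off 120 px of margins, leaving 1238 px.
12 columns + 11 column gaps: 12c + 11·10 = 1238.
12c = 1238 − 110 = 1128, so c = 94 px.
10 columns plus 9 column gaps: 940 + 90 = 1030 px.
Inner content = 1030 − 2·10 = 1010 px.
5d + 4·8 = 1010 → 5d = 978 → d = 195.6 px.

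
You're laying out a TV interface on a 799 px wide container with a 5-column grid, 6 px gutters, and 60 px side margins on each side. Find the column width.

131 px

Inside the margins: 799 − 120 = 679 px.
Subtracting 4 gutters of 6 leaves 655 for 5 columns, so c = 131 px.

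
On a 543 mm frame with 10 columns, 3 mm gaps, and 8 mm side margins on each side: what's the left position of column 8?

Content = 543 − 2·8 = 527 mm.
10 columns + 9 gaps: 10c + 9·3 = 527.
10c = 527 − 27 = 500, so c = 50 mm.
Before column 8: the margin + 7 columns + 7 gaps.
Offset = 8 + 7·(50 + 3) = 8 + 371 = 379 mm.

379 mm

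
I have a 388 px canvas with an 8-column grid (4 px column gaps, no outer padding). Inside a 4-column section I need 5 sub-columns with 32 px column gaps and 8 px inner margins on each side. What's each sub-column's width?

9.6 px

388 − 7·4 = 360; ÷8 gives c = 45 px.
Span of 4: 4·45 + 3·4 = 180 + 12 = 192 px.
Inner content = 192 − 2·8 = 176 px.
176 − 4·32 = 48; ÷5 gives d = 9.6 px.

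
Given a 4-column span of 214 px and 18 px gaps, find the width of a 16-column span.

910 px

4 columns + 3 gaps: 4c + 3·18 = 214.
4c = 214 − 54 = 160, so c = 40 px.
Span of 16: 16·40 + 15·18 = 640 + 270 = 910 px.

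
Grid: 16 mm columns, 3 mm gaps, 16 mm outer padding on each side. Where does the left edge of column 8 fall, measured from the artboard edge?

149 mm

Before column 8: the margin + 7 columns + 7 gaps.
Offset = 16 + 7·(16 + 3) = 16 + 133 = 149 mm.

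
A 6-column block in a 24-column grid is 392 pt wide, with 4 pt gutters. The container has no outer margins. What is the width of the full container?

1580 pt

6 columns + 5 gutters: 6c + 5·4 = 392.
6c = 392 − 20 = 372, so c = 62 pt.
Total width: 24·62 + 23·4 = 1580 pt.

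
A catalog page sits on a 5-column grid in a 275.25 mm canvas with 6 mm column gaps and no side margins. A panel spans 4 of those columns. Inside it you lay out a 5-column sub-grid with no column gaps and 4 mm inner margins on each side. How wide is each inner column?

42.2 mm

275.25 − 4·6 = 251.25; ÷5 gives c = 50.25 mm.
4-column span = 4·50.25 + 3·6 = 219 mm.
Inner content = 219 − 2·4 = 211 mm.
With no column gaps, each column is 211/5 = 42.2 mm.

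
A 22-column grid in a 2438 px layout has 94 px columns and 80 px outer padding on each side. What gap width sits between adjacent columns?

Inside the margins: 2438 − 160 = 2278 px.
22 columns take 22·94 = 2068 px; remaining 210 splits into 21 gaps.
g = 210 / 21 = 10 px.

10 px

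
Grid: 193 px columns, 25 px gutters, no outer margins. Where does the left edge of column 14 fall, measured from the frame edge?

No margin, so column 14 starts at 13·(column + gutter) = 13·218 = 2834 px.

2834 px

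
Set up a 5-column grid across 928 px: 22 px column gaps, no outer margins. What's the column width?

928 − 4·22 = 840; ÷5 gives c = 168 px.

168 px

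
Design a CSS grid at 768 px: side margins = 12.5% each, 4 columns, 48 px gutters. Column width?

Margins: 12.5% × 768 = 96 px each, so content = 768 − 192 = 576 px.
4c + 3·48 = 576 → 4c = 432 → c = 108 px.

108 px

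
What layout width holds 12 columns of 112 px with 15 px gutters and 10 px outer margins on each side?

1529 px

Layout = 2·10 + 12·112 + 11·15 = 20 + 1344 + 165 = 1529 px.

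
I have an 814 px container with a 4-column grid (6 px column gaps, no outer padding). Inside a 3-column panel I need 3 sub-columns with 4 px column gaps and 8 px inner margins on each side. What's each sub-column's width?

4c + 3·6 = 814 → 4c = 796 → c = 199 px.
3-column span = 3·199 + 2·6 = 609 px.
Inner content = 609 − 2·8 = 593 px.
593 − 2·4 = 585; ÷3 gives d = 195 px.

195 px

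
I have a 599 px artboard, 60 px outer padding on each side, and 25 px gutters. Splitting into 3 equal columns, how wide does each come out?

Subtract both margins: 599 − 2·60 = 479 px.
3 columns + 2 gutters: 3c + 2·25 = 479.
3c = 479 − 50 = 429, so c = 143 px.

143 px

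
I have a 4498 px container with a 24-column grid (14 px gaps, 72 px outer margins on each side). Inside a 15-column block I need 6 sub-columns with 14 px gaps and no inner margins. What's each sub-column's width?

441 px

Inside the margins: 4498 − 144 = 4354 px.
24c + 23·14 = 4354 → 24c = 4032 → c = 168 px.
15-column span = 15·168 + 14·14 = 2716 px.
6 columns + 5 gaps: 6d + 5·14 = 2716.
6d = 2716 − 70 = 2646, so d = 441 px.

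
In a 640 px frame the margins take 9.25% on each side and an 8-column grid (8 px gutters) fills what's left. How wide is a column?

58.2 px

640 × (1 − 2·9.25%) = 640 × 81.5% = 521.6 px for the columns.
8c + 7·8 = 521.6 → 8c = 465.6 → c = 58.2 px.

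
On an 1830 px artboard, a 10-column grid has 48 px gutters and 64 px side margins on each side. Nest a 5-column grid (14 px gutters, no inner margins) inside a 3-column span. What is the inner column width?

Subtract both margins: 1830 − 2·64 = 1702 px.
10 columns + 9 gutters: 10c + 9·48 = 1702.
10c = 1702 − 432 = 1270, so c = 127 px.
3-column span = 3·127 + 2·48 = 477 px.
5 columns + 4 gutters: 5d + 4·14 = 477.
5d = 477 − 56 = 421, so d = 84.2 px.

84.2 px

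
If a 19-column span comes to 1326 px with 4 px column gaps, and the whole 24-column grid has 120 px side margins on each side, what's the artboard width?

1916 px

19c + 18·4 = 1326 → 19c = 1254 → c = 66 px.
Adding margins, columns and gutters: 240 + 1584 + 92 = 1916 px.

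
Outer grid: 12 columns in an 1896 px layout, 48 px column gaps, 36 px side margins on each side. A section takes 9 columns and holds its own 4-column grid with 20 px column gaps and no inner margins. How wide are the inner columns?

324 px

Outer content = 1896 − 2·36 = 1824 px.
Subtracting 11 column gaps of 48 leaves 1296 for 12 columns, so c = 108 px.
Span of 9: 9·108 + 8·48 = 972 + 384 = 1356 px.
4d + 3·20 = 1356 → 4d = 1296 → d = 324 px.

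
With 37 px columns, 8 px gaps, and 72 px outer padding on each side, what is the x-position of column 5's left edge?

Each column+gutter stride is 45 px; 4 of them past the 72 px margin is 72 + 180 = 252 px.

252 px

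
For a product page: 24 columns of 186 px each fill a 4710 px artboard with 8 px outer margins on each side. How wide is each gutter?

10 px

Subtract both margins: 4710 − 2·8 = 4694 px.
24·186 + 23g = 4694 → 23g = 230 → g = 10 px.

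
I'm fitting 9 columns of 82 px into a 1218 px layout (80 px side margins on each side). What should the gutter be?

Subtract both margins: 1218 − 2·80 = 1058 px.
Columns use 738 px, leaving 320 px across 8 gutters = 40 px each.

40 px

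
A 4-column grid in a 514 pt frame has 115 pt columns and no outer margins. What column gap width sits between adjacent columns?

4·115 + 3g = 514 → 3g = 54 → g = 18 pt.

18 pt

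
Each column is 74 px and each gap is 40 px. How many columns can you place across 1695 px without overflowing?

15 columns

Each extra column adds 74 + 40 = 114 px.
(1695 + 40) / 114 = 15.22, so 15 columns fit.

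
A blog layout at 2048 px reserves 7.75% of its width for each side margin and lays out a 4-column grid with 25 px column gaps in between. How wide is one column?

413.89 px

Each margin = 7.75% of 2048 = 158.72 px; content = 2048 − 2·158.72 = 1730.56 px.
Subtracting 3 column gaps of 25 leaves 1655.56 for 4 columns, so c = 413.89 px.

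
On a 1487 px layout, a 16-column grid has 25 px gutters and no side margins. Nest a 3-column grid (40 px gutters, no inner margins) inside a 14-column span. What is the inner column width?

406 px

Subtracting 15 gutters of 25 leaves 1112 for 16 columns, so c = 69.5 px.
Span of 14: 14·69.5 + 13·25 = 973 + 325 = 1298 px.
3 columns + 2 gutters: 3d + 2·40 = 1298.
3d = 1298 − 80 = 1218, so d = 406 px.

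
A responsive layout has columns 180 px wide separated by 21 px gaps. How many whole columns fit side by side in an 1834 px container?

9 columns

Each extra column adds 180 + 21 = 201 px.
(1834 + 21) / 201 = 9.23, so 9 columns fit.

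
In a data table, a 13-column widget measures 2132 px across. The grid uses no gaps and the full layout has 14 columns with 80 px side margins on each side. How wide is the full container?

2456 px

With no gaps, each column is 2132/13 = 164 px.
Container = 2·80 + 14·164 = 160 + 2296 = 2456 px.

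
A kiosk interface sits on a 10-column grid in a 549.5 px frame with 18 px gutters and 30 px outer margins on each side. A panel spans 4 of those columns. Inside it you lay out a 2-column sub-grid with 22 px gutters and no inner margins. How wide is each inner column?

81.5 px

Subtract both margins: 549.5 − 2·30 = 489.5 px.
10c + 9·18 = 489.5 → 10c = 327.5 → c = 32.75 px.
4 columns plus 3 gutters: 131 + 54 = 185 px.
2 columns + 1 gutter: 2d + 1·22 = 185.
2d = 185 − 22 = 163, so d = 81.5 px.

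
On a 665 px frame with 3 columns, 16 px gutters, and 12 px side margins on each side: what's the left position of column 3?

450 px

Inside the margins: 665 − 24 = 641 px.
641 − 2·16 = 609; ÷3 gives c = 203 px.
Before column 3: the margin + 2 columns + 2 gutters.
Offset = 12 + 2·(203 + 16) = 12 + 438 = 450 px.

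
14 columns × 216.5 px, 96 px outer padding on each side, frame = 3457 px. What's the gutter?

18 px

Subtract both margins: 3457 − 2·96 = 3265 px.
14·216.5 + 13g = 3265 → 13g = 234 → g = 18 px.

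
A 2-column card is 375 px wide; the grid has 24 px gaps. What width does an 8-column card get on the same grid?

2c + 1·24 = 375 → 2c = 351 → c = 175.5 px.
8-column span = 8·175.5 + 7·24 = 1572 px.

1572 px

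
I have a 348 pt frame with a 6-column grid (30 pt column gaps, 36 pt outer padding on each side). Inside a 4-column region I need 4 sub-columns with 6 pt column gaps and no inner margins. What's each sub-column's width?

Inside the margins: 348 − 72 = 276 pt.
6c + 5·30 = 276 → 6c = 126 → c = 21 pt.
Span of 4: 4·21 + 3·30 = 84 + 90 = 174 pt.
4d + 3·6 = 174 → 4d = 156 → d = 39 pt.

39 pt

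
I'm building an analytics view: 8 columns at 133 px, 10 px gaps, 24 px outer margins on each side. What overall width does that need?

Adding margins, columns and gutters: 48 + 1064 + 70 = 1182 px.

1182 px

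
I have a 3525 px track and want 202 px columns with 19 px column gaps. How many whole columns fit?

16 columns: 16·202 + 15·19 = 3517 px ≤ 3525.
17 columns: 3738 px > 3525. So 16.

16 columns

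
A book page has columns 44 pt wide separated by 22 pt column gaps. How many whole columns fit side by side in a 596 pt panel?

9 columns

9 columns: 9·44 + 8·22 = 572 pt ≤ 596.
10 columns: 638 pt > 596. So 9.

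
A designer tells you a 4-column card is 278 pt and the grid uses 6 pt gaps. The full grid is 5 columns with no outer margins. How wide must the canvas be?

278 − 3·6 = 260; ÷4 gives c = 65 pt.
Canvas = 5·65 + 4·6 = 325 + 24 = 349 pt.

349 pt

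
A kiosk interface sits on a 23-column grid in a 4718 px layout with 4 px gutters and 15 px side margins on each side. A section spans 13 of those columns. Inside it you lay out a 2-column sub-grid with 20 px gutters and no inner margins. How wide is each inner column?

1314 px

Outer content = 4718 − 2·15 = 4688 px.
23c + 22·4 = 4688 → 23c = 4600 → c = 200 px.
Span of 13: 13·200 + 12·4 = 2600 + 48 = 2648 px.
2d + 1·20 = 2648 → 2d = 2628 → d = 1314 px.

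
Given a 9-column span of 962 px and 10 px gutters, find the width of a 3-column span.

314 px

9c + 8·10 = 962 → 9c = 882 → c = 98 px.
3-column span = 3·98 + 2·10 = 314 px.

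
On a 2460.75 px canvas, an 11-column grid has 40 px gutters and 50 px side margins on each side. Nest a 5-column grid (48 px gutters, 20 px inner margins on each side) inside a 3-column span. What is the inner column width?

Inside the margins: 2460.75 − 100 = 2360.75 px.
11 columns + 10 gutters: 11c + 10·40 = 2360.75.
11c = 2360.75 − 400 = 1960.75, so c = 178.25 px.
3 columns plus 2 gutters: 534.75 + 80 = 614.75 px.
Inner content = 614.75 − 2·20 = 574.75 px.
Subtracting 4 gutters of 48 leaves 382.75 for 5 columns, so d = 76.55 px.

76.55 px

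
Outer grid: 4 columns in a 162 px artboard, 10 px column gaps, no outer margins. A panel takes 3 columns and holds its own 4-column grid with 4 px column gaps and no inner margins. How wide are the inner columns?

26.75 px

Subtracting 3 column gaps of 10 leaves 132 for 4 columns, so c = 33 px.
3-column span = 3·33 + 2·10 = 119 px.
4d + 3·4 = 119 → 4d = 107 → d = 26.75 px.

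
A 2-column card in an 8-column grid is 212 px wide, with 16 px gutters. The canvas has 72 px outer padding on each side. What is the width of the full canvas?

1040 px

Subtracting 1 gutter of 16 leaves 196 for 2 columns, so c = 98 px.
Canvas = 2·72 + 8·98 + 7·16 = 144 + 784 + 112 = 1040 px.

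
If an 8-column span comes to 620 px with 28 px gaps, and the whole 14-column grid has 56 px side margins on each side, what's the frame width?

8c + 7·28 = 620 → 8c = 424 → c = 53 px.
Adding margins, columns and gutters: 112 + 742 + 364 = 1218 px.

1218 px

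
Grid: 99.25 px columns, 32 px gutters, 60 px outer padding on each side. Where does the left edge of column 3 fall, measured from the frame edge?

322.5 px

Each column+gutter stride is 131.25 px; 2 of them past the 60 px margin is 60 + 262.5 = 322.5 px.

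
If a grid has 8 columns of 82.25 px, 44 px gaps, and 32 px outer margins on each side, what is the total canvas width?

1030 px

Adding margins, columns and gutters: 64 + 658 + 308 = 1030 px.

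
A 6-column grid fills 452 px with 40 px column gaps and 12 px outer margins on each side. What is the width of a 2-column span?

Subtract both margins: 452 − 2·12 = 428 px.
428 − 5·40 = 228; ÷6 gives c = 38 px.
Span of 2: 2·38 + 1·40 = 76 + 40 = 116 px.

116 px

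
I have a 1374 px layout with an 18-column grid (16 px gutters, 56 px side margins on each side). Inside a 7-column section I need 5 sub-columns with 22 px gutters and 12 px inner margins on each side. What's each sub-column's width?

73.8 px

Outer content = 1374 − 2·56 = 1262 px.
Subtracting 17 gutters of 16 leaves 990 for 18 columns, so c = 55 px.
7 columns plus 6 gutters: 385 + 96 = 481 px.
Inner content = 481 − 2·12 = 457 px.
Subtracting 4 gutters of 22 leaves 369 for 5 columns, so d = 73.8 px.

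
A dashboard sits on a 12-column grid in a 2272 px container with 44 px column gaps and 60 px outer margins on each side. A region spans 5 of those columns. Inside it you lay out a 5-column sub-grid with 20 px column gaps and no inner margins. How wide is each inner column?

Take off 120 px of margins, leaving 2152 px.
12c + 11·44 = 2152 → 12c = 1668 → c = 139 px.
5-column span = 5·139 + 4·44 = 871 px.
871 − 4·20 = 791; ÷5 gives d = 158.2 px.

158.2 px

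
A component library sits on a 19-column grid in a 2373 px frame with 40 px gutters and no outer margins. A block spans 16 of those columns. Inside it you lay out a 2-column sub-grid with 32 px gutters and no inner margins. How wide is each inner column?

19 columns + 18 gutters: 19c + 18·40 = 2373.
19c = 2373 − 720 = 1653, so c = 87 px.
Span of 16: 16·87 + 15·40 = 1392 + 600 = 1992 px.
2 columns + 1 gutter: 2d + 1·32 = 1992.
2d = 1992 − 32 = 1960, so d = 980 px.

980 px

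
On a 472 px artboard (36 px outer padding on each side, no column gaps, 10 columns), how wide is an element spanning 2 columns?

80 px

Subtract both margins: 472 − 2·36 = 400 px.
400 / 10 = 40 px per column.
With no column gaps, 2 columns span 2·40 = 80 px.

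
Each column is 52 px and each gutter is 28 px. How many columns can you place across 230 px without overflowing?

3 columns

k columns need k·52 + (k−1)·28 = k·80 − 28.
k·80 − 28 ≤ 230 → k ≤ 258 / 80 ≈ 3.23, so k = 3.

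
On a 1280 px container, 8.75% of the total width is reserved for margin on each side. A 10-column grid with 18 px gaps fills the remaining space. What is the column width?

89.4 px

Margins: 8.75% × 1280 = 112 px each, so content = 1280 − 224 = 1056 px.
1056 − 9·18 = 894; ÷10 gives c = 89.4 px.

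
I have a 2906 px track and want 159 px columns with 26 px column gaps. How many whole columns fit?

k columns need k·159 + (k−1)·26 = k·185 − 26.
k·185 − 26 ≤ 2906 → k ≤ 2932 / 185 ≈ 15.85, so k = 15.

15 columns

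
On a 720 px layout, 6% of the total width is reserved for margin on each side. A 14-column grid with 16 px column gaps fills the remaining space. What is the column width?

30.4 px

Each margin = 6% of 720 = 43.2 px; content = 720 − 2·43.2 = 633.6 px.
633.6 − 13·16 = 425.6; ÷14 gives c = 30.4 px.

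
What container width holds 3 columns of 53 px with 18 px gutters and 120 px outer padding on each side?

Adding margins, columns and gutters: 240 + 159 + 36 = 435 px.

435 px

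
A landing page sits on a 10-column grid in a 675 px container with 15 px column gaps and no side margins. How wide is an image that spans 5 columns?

330 px

10 columns + 9 column gaps: 10c + 9·15 = 675.
10c = 675 − 135 = 540, so c = 54 px.
Span of 5: 5·54 + 4·15 = 270 + 60 = 330 px.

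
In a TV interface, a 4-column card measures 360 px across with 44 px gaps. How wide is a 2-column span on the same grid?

4 columns + 3 gaps: 4c + 3·44 = 360.
4c = 360 − 132 = 228, so c = 57 px.
Span of 2: 2·57 + 1·44 = 114 + 44 = 158 px.

158 px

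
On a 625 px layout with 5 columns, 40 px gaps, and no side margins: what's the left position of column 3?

266 px

625 − 4·40 = 465; ÷5 gives c = 93 px.
Before column 3: 2 columns + 2 gaps.
Offset = 2·(93 + 40) = 2·133 = 266 px.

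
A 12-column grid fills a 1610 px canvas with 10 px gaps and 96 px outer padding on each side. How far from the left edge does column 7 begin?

810 px

Take off 192 px of margins, leaving 1418 px.
12c + 11·10 = 1418 → 12c = 1308 → c = 109 px.
Each column+gutter stride is 119 px; 6 of them past the 96 px margin is 96 + 714 = 810 px.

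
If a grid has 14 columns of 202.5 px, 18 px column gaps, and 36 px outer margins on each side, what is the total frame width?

3141 px

Adding margins, columns and gutters: 72 + 2835 + 234 = 3141 px.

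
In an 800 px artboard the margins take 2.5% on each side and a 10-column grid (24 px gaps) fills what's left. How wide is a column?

54.4 px

Each margin = 2.5% of 800 = 20 px; content = 800 − 2·20 = 760 px.
10c + 9·24 = 760 → 10c = 544 → c = 54.4 px.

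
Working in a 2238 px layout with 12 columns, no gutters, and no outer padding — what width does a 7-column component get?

1305.5 px

With no gutters, each column is 2238/12 = 186.5 px.
7-column span = 7·186.5 = 1305.5 px.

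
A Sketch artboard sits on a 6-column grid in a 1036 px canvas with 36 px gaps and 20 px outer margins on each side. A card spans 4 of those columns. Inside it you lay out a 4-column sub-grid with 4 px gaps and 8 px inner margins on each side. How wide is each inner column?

156 px

Take off 40 px of margins, leaving 996 px.
Subtracting 5 gaps of 36 leaves 816 for 6 columns, so c = 136 px.
4-column span = 4·136 + 3·36 = 652 px.
Inner content = 652 − 2·8 = 636 px.
636 − 3·4 = 624; ÷4 gives d = 156 px.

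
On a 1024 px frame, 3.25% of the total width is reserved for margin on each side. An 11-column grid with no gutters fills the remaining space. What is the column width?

1024 × (1 − 2·3.25%) = 1024 × 93.5% = 957.44 px for the columns.
957.44 / 11 = 87.04 px per column.

87.04 px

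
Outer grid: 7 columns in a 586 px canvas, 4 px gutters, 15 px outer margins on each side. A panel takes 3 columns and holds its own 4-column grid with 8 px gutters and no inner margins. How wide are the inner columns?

Inside the margins: 586 − 30 = 556 px.
7 columns + 6 gutters: 7c + 6·4 = 556.
7c = 556 − 24 = 532, so c = 76 px.
Span of 3: 3·76 + 2·4 = 228 + 8 = 236 px.
Subtracting 3 gutters of 8 leaves 212 for 4 columns, so d = 53 px.

53 px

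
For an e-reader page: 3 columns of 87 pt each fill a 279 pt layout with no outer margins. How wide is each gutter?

3·87 + 2g = 279 → 2g = 18 → g = 9 pt.

9 pt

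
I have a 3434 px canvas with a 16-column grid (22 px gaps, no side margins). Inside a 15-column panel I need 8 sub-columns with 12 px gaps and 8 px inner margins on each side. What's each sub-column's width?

389.75 px

Subtracting 15 gaps of 22 leaves 3104 for 16 columns, so c = 194 px.
15 columns plus 14 gaps: 2910 + 308 = 3218 px.
Inner content = 3218 − 2·8 = 3202 px.
8 columns + 7 gaps: 8d + 7·12 = 3202.
8d = 3202 − 84 = 3118, so d = 389.75 px.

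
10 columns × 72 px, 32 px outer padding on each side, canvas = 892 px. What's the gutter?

Subtract both margins: 892 − 2·32 = 828 px.
10·72 + 9g = 828 → 9g = 108 → g = 12 px.

12 px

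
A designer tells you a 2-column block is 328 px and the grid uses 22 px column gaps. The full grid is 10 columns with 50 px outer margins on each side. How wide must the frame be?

2 columns + 1 column gap: 2c + 1·22 = 328.
2c = 328 − 22 = 306, so c = 153 px.
Total width: 2·50 + 10·153 + 9·22 = 1828 px.

1828 px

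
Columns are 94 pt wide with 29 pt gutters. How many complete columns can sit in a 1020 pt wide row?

8 columns

8 columns: 8·94 + 7·29 = 955 pt ≤ 1020.
9 columns: 1078 pt > 1020. So 8.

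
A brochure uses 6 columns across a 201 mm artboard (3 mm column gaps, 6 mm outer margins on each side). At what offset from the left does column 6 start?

166 mm

Take off 12 mm of margins, leaving 189 mm.
Subtracting 5 column gaps of 3 leaves 174 for 6 columns, so c = 29 mm.
Before column 6: the margin + 5 columns + 5 column gaps.
Offset = 6 + 5·(29 + 3) = 6 + 160 = 166 mm.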